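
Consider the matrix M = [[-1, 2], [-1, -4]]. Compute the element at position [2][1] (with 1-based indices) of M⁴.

65

Characteristic polynomial: r^2 + 5r + 6 = (r + 2)(r + 3), so the eigenvalues are -3, -2.
r=-2: eigenvector (2, -1).
r=-3: eigenvector (1, -1).
P = [[2, 1], [-1, -1]], D = diag(-2, -3), P⁻¹ = [[1, 1], [-1, -2]].
M⁴ = P·diag(16, 81)·P⁻¹ = [[-49, -130], [65, 146]].
The requested entry is 65.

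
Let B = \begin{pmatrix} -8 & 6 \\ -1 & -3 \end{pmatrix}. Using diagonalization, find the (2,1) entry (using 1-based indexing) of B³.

Characteristic polynomial: s^2 + 11s + 30 = (s + 5)(s + 6), so the eigenvalues are -6, -5.
s=-6: eigenvector (3, 1).
s=-5: eigenvector (-2, -1).
P = [[3, -2], [1, -1]], D = diag(-6, -5), P⁻¹ = [[1, -2], [1, -3]].
B³ = P·diag(-216, -125)·P⁻¹ = [[-398, 546], [-91, 57]].
The requested entry is -91.

-91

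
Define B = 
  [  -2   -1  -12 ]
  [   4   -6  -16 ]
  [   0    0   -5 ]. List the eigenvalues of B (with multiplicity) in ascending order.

Characteristic polynomial: p(r) = r^3 + 13r^2 + 56r + 80 = (r + 4)^2(r + 5).
Roots (with multiplicity): -5, -4, -4.

-5, -4, -4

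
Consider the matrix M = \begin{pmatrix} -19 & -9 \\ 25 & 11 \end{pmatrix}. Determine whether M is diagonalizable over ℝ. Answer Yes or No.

Characteristic polynomial: p(s) = s^2 + 8s + 16 = (s + 4)^2.
s = -4 has algebraic multiplicity 2; rank(M + 4I) = 1, so geometric multiplicity = 1.
Geometric multiplicity < algebraic multiplicity, so M is not diagonalizable.

No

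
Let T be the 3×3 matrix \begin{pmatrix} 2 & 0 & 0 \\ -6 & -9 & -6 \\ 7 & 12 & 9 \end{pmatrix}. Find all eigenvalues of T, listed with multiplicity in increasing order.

-3, 2, 3

Characteristic polynomial: p(λ) = λ^3 - 2λ^2 - 9λ + 18 = (λ - 3)(λ - 2)(λ + 3).
Roots (with multiplicity): -3, 2, 3.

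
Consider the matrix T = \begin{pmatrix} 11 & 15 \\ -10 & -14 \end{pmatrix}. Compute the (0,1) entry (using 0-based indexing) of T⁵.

Characteristic polynomial: s^2 + 3s - 4 = (s - 1)(s + 4), so the eigenvalues are -4, 1.
s=-4: eigenvector (-1, 1).
s=1: eigenvector (3, -2).
P = [[-1, 3], [1, -2]], D = diag(-4, 1), P⁻¹ = [[2, 3], [1, 1]].
T⁵ = P·diag(-1024, 1)·P⁻¹ = [[2051, 3075], [-2050, -3074]].
The requested entry is 3075.

3075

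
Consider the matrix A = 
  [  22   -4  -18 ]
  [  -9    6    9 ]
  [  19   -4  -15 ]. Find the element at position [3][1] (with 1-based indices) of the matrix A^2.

169

Characteristic polynomial: r^3 - 13r^2 + 54r - 72 = (r - 6)(r - 4)(r - 3), so the eigenvalues are 3, 4, 6.
r=4: eigenvector (1, 0, 1).
r=6: eigenvector (-2, 1, -2).
r=3: eigenvector (6, -3, 7).
P = [[1, -2, 6], [0, 1, -3], [1, -2, 7]], D = diag(4, 6, 3), P⁻¹ = [[1, 2, 0], [-3, 1, 3], [-1, 0, 1]].
A² = P·diag(16, 36, 9)·P⁻¹ = [[178, -40, -162], [-81, 36, 81], [169, -40, -153]].
The requested entry is 169.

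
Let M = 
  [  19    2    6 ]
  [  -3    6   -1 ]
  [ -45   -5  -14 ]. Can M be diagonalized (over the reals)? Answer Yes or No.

No

Characteristic polynomial: p(μ) = μ^3 - 11μ^2 + 35μ - 25 = (μ - 5)^2(μ - 1).
μ = 5 has algebraic multiplicity 2; rank(M − 5I) = 2, so geometric multiplicity = 1.
Geometric multiplicity < algebraic multiplicity, so M is not diagonalizable.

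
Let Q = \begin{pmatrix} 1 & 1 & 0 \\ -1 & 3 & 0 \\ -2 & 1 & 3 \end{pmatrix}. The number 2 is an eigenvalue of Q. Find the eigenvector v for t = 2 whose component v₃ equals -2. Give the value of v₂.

Q − 2I = [[-1, 1, 0], [-1, 1, 0], [-2, 1, 1]].
Solving (Q − 2I)v = 0 gives the eigenspace spanned by (-2, -2, -2).
With v₃ = -2, v = (-2, -2, -2), so v₂ = -2.

-2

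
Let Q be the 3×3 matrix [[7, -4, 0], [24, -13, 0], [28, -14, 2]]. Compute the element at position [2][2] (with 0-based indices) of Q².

Characteristic polynomial: μ^3 + 4μ^2 - 7μ - 10 = (μ - 2)(μ + 1)(μ + 5), so the eigenvalues are -5, -1, 2.
μ=-1: eigenvector (1, 2, 0).
μ=-5: eigenvector (1, 3, 2).
μ=2: eigenvector (0, 0, 1).
P = [[1, 1, 0], [2, 3, 0], [0, 2, 1]], D = diag(-1, -5, 2), P⁻¹ = [[3, -1, 0], [-2, 1, 0], [4, -2, 1]].
Q² = P·diag(1, 25, 4)·P⁻¹ = [[-47, 24, 0], [-144, 73, 0], [-84, 42, 4]].
The requested entry is 4.

4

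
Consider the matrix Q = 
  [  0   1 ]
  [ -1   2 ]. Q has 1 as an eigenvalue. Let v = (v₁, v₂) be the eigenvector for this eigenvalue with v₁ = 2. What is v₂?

2

Q − 1I = [[-1, 1], [-1, 1]].
Solving (Q − 1I)v = 0 gives the eigenspace spanned by (2, 2).
With v₁ = 2, v = (2, 2), so v₂ = 2.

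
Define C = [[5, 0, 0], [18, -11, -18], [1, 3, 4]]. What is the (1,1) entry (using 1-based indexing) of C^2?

25

Characteristic polynomial: s^3 + 2s^2 - 25s - 50 = (s - 5)(s + 2)(s + 5), so the eigenvalues are -5, -2, 5.
s=5: eigenvector (1, 0, 1).
s=-2: eigenvector (0, -2, 1).
s=-5: eigenvector (0, 3, -1).
P = [[1, 0, 0], [0, -2, 3], [1, 1, -1]], D = diag(5, -2, -5), P⁻¹ = [[1, 0, 0], [-3, 1, 3], [-2, 1, 2]].
C² = P·diag(25, 4, 25)·P⁻¹ = [[25, 0, 0], [-126, 67, 126], [63, -21, -38]].
The requested entry is 25.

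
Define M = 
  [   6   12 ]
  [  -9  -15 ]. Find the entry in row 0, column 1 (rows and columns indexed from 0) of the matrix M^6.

Characteristic polynomial: s^2 + 9s + 18 = (s + 3)(s + 6), so the eigenvalues are -6, -3.
s=-3: eigenvector (4, -3).
s=-6: eigenvector (-1, 1).
P = [[4, -1], [-3, 1]], D = diag(-3, -6), P⁻¹ = [[1, 1], [3, 4]].
M⁶ = P·diag(729, 46656)·P⁻¹ = [[-137052, -183708], [137781, 184437]].
The requested entry is -183708.

-183708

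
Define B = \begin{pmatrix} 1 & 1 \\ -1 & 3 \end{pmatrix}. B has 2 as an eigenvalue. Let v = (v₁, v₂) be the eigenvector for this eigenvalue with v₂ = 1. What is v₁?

1

B − 2I = [[-1, 1], [-1, 1]].
Solving (B − 2I)v = 0 gives the eigenspace spanned by (1, 1).
With v₂ = 1, v = (1, 1), so v₁ = 1.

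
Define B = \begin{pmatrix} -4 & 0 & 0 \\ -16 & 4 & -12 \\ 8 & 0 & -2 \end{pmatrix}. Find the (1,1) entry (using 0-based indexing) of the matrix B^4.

Characteristic polynomial: t^3 + 2t^2 - 16t - 32 = (t - 4)(t + 2)(t + 4), so the eigenvalues are -4, -2, 4.
t=-4: eigenvector (1, -4, -4).
t=-2: eigenvector (0, 2, 1).
t=4: eigenvector (0, 1, 0).
P = [[1, 0, 0], [-4, 2, 1], [-4, 1, 0]], D = diag(-4, -2, 4), P⁻¹ = [[1, 0, 0], [4, 0, 1], [-4, 1, -2]].
B⁴ = P·diag(256, 16, 256)·P⁻¹ = [[256, 0, 0], [-1920, 256, -480], [-960, 0, 16]].
The requested entry is 256.

256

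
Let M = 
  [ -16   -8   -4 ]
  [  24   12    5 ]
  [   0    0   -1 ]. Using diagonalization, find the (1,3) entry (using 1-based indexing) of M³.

-124

Characteristic polynomial: s^3 + 5s^2 + 4s = s(s + 1)(s + 4), so the eigenvalues are -4, -1, 0.
s=0: eigenvector (1, -2, 0).
s=-1: eigenvector (-4, 7, 1).
s=-4: eigenvector (2, -3, 0).
P = [[1, -4, 2], [-2, 7, -3], [0, 1, 0]], D = diag(0, -1, -4), P⁻¹ = [[-3, -2, 2], [0, 0, 1], [2, 1, 1]].
M³ = P·diag(0, -1, -64)·P⁻¹ = [[-256, -128, -124], [384, 192, 185], [0, 0, -1]].
The requested entry is -124.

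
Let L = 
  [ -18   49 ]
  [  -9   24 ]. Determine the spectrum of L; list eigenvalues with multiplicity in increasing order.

Characteristic polynomial: p(r) = r^2 - 6r + 9 = (r - 3)^2.
Roots (with multiplicity): 3, 3.

3, 3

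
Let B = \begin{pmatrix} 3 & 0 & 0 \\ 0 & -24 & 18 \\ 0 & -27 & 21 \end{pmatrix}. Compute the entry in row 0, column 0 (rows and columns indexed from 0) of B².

Characteristic polynomial: μ^3 - 27μ + 54 = (μ - 3)^2(μ + 6), so the eigenvalues are -6, 3, 3.
μ=3: eigenvector (1, 4, 6).
μ=-6: eigenvector (0, 1, 1).
μ=3: eigenvector (0, 2, 3).
P = [[1, 0, 0], [4, 1, 2], [6, 1, 3]], D = diag(3, -6, 3), P⁻¹ = [[1, 0, 0], [0, 3, -2], [-2, -1, 1]].
B² = P·diag(9, 36, 9)·P⁻¹ = [[9, 0, 0], [0, 90, -54], [0, 81, -45]].
The requested entry is 9.

9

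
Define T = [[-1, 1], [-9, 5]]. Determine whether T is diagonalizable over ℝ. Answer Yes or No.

Characteristic polynomial: p(s) = s^2 - 4s + 4 = (s - 2)^2.
s = 2 has algebraic multiplicity 2; rank(T − 2I) = 1, so geometric multiplicity = 1.
Geometric multiplicity < algebraic multiplicity, so T is not diagonalizable.

No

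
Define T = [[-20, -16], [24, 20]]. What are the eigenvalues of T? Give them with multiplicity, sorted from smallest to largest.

Characteristic polynomial: p(λ) = λ^2 - 16 = (λ - 4)(λ + 4).
Roots (with multiplicity): -4, 4.

-4, 4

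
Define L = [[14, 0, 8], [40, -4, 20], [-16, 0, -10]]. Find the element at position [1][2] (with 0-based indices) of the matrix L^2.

40

Characteristic polynomial: r^3 - 28r - 48 = (r - 6)(r + 2)(r + 4), so the eigenvalues are -4, -2, 6.
r=6: eigenvector (1, 2, -1).
r=-4: eigenvector (0, 1, 0).
r=-2: eigenvector (-1, 0, 2).
P = [[1, 0, -1], [2, 1, 0], [-1, 0, 2]], D = diag(6, -4, -2), P⁻¹ = [[2, 0, 1], [-4, 1, -2], [1, 0, 1]].
L² = P·diag(36, 16, 4)·P⁻¹ = [[68, 0, 32], [80, 16, 40], [-64, 0, -28]].
The requested entry is 40.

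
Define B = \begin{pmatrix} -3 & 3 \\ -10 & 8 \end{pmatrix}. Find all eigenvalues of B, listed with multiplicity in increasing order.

Characteristic polynomial: p(s) = s^2 - 5s + 6 = (s - 3)(s - 2).
Roots (with multiplicity): 2, 3.

2, 3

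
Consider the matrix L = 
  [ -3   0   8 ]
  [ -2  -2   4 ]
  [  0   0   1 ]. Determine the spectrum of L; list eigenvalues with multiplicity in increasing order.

Characteristic polynomial: p(t) = t^3 + 4t^2 + t - 6 = (t - 1)(t + 2)(t + 3).
Roots (with multiplicity): -3, -2, 1.

-3, -2, 1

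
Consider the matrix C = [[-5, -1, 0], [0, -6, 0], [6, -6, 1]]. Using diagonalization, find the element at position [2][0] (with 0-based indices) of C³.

Characteristic polynomial: λ^3 + 10λ^2 + 19λ - 30 = (λ - 1)(λ + 5)(λ + 6), so the eigenvalues are -6, -5, 1.
λ=1: eigenvector (0, 0, 1).
λ=-6: eigenvector (1, 1, 0).
λ=-5: eigenvector (1, 0, -1).
P = [[0, 1, 1], [0, 1, 0], [1, 0, -1]], D = diag(1, -6, -5), P⁻¹ = [[1, -1, 1], [0, 1, 0], [1, -1, 0]].
C³ = P·diag(1, -216, -125)·P⁻¹ = [[-125, -91, 0], [0, -216, 0], [126, -126, 1]].
The requested entry is 126.

126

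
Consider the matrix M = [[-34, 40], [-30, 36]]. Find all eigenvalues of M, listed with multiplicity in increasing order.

Characteristic polynomial: p(t) = t^2 - 2t - 24 = (t - 6)(t + 4).
Roots (with multiplicity): -4, 6.

-4, 6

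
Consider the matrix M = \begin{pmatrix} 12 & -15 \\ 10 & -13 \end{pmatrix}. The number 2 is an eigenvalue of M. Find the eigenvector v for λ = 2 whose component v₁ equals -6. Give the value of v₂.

M − 2I = [[10, -15], [10, -15]].
Solving (M − 2I)v = 0 gives the eigenspace spanned by (-6, -4).
With v₁ = -6, v = (-6, -4), so v₂ = -4.

-4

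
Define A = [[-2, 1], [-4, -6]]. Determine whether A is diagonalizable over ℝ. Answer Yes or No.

No

Characteristic polynomial: p(λ) = λ^2 + 8λ + 16 = (λ + 4)^2.
λ = -4 has algebraic multiplicity 2; rank(A + 4I) = 1, so geometric multiplicity = 1.
Geometric multiplicity < algebraic multiplicity, so A is not diagonalizable.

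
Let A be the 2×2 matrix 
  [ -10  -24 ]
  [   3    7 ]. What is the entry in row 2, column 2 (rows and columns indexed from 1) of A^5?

Characteristic polynomial: t^2 + 3t + 2 = (t + 1)(t + 2), so the eigenvalues are -2, -1.
t=-1: eigenvector (-8, 3).
t=-2: eigenvector (-3, 1).
P = [[-8, -3], [3, 1]], D = diag(-1, -2), P⁻¹ = [[1, 3], [-3, -8]].
A⁵ = P·diag(-1, -32)·P⁻¹ = [[-280, -744], [93, 247]].
The requested entry is 247.

247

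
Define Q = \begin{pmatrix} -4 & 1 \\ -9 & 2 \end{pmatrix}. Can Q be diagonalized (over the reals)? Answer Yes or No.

Characteristic polynomial: p(t) = t^2 + 2t + 1 = (t + 1)^2.
t = -1 has algebraic multiplicity 2; rank(Q + 1I) = 1, so geometric multiplicity = 1.
Geometric multiplicity < algebraic multiplicity, so Q is not diagonalizable.

No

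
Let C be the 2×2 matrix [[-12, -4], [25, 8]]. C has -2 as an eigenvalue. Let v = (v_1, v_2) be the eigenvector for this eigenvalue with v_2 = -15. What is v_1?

C + 2I = [[-10, -4], [25, 10]].
Solving (C + 2I)v = 0 gives the eigenspace spanned by (6, -15).
With v_2 = -15, v = (6, -15), so v_1 = 6.

6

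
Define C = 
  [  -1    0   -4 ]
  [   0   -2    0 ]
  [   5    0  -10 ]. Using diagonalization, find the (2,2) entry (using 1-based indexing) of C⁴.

Characteristic polynomial: s^3 + 13s^2 + 52s + 60 = (s + 2)(s + 5)(s + 6), so the eigenvalues are -6, -5, -2.
s=-5: eigenvector (1, 0, 1).
s=-2: eigenvector (0, 1, 0).
s=-6: eigenvector (4, 0, 5).
P = [[1, 0, 4], [0, 1, 0], [1, 0, 5]], D = diag(-5, -2, -6), P⁻¹ = [[5, 0, -4], [0, 1, 0], [-1, 0, 1]].
C⁴ = P·diag(625, 16, 1296)·P⁻¹ = [[-2059, 0, 2684], [0, 16, 0], [-3355, 0, 3980]].
The requested entry is 16.

16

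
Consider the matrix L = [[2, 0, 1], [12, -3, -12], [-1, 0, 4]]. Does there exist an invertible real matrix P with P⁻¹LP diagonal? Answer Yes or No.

No

Characteristic polynomial: p(μ) = μ^3 - 3μ^2 - 9μ + 27 = (μ - 3)^2(μ + 3).
μ = 3 has algebraic multiplicity 2; rank(L − 3I) = 2, so geometric multiplicity = 1.
Geometric multiplicity < algebraic multiplicity, so L is not diagonalizable.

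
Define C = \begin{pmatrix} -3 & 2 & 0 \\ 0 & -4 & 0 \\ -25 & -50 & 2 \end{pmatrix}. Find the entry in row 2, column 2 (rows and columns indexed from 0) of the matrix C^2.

Characteristic polynomial: λ^3 + 5λ^2 - 2λ - 24 = (λ - 2)(λ + 3)(λ + 4), so the eigenvalues are -4, -3, 2.
λ=-3: eigenvector (1, 0, 5).
λ=2: eigenvector (0, 0, 1).
λ=-4: eigenvector (-2, 1, 0).
P = [[1, 0, -2], [0, 0, 1], [5, 1, 0]], D = diag(-3, 2, -4), P⁻¹ = [[1, 2, 0], [-5, -10, 1], [0, 1, 0]].
C² = P·diag(9, 4, 16)·P⁻¹ = [[9, -14, 0], [0, 16, 0], [25, 50, 4]].
The requested entry is 4.

4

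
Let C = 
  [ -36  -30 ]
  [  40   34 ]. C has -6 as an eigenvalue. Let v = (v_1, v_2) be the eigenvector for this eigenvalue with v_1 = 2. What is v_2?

C + 6I = [[-30, -30], [40, 40]].
Solving (C + 6I)v = 0 gives the eigenspace spanned by (2, -2).
With v_1 = 2, v = (2, -2), so v_2 = -2.

-2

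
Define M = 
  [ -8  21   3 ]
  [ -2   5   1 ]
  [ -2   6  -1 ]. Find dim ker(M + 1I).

1

M + 1I = [[-7, 21, 3], [-2, 6, 1], [-2, 6, 0]].
This matrix has rank 2, so its null space has dimension 3 − 2 = 1.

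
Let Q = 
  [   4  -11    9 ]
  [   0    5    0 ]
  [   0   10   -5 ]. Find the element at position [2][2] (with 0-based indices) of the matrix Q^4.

Characteristic polynomial: r^3 - 4r^2 - 25r + 100 = (r - 5)(r - 4)(r + 5), so the eigenvalues are -5, 4, 5.
r=4: eigenvector (1, 0, 0).
r=-5: eigenvector (-1, 0, 1).
r=5: eigenvector (-2, 1, 1).
P = [[1, -1, -2], [0, 0, 1], [0, 1, 1]], D = diag(4, -5, 5), P⁻¹ = [[1, 1, 1], [0, -1, 1], [0, 1, 0]].
Q⁴ = P·diag(256, 625, 625)·P⁻¹ = [[256, -369, -369], [0, 625, 0], [0, 0, 625]].
The requested entry is 625.

625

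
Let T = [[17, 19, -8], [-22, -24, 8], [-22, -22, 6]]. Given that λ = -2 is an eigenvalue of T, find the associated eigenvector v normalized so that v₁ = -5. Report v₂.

5

T + 2I = [[19, 19, -8], [-22, -22, 8], [-22, -22, 8]].
Solving (T + 2I)v = 0 gives the eigenspace spanned by (-5, 5, 0).
With v₁ = -5, v = (-5, 5, 0), so v₂ = 5.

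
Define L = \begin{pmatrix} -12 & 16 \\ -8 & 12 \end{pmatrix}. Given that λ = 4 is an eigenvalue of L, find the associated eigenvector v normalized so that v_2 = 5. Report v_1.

L − 4I = [[-16, 16], [-8, 8]].
Solving (L − 4I)v = 0 gives the eigenspace spanned by (5, 5).
With v_2 = 5, v = (5, 5), so v_1 = 5.

5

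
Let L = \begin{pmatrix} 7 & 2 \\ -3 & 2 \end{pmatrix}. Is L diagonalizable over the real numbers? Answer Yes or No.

Characteristic polynomial: p(r) = r^2 - 9r + 20 = (r - 5)(r - 4).
All 2 eigenvalues are distinct, so L is diagonalizable.

Yes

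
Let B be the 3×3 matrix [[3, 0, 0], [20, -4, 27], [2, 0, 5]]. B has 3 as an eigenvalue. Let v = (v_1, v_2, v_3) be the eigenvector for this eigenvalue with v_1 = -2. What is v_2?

B − 3I = [[0, 0, 0], [20, -7, 27], [2, 0, 2]].
Solving (B − 3I)v = 0 gives the eigenspace spanned by (-2, 2, 2).
With v_1 = -2, v = (-2, 2, 2), so v_2 = 2.

2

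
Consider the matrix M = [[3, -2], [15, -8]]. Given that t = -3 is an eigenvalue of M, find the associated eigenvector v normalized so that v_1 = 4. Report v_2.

12

M + 3I = [[6, -2], [15, -5]].
Solving (M + 3I)v = 0 gives the eigenspace spanned by (4, 12).
With v_1 = 4, v = (4, 12), so v_2 = 12.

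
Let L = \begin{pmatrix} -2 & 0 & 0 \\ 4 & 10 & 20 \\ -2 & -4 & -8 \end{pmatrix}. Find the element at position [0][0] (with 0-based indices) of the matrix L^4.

Characteristic polynomial: t^3 - 4t = t(t - 2)(t + 2), so the eigenvalues are -2, 0, 2.
t=2: eigenvector (0, 5, -2).
t=-2: eigenvector (1, -2, 1).
t=0: eigenvector (0, -2, 1).
P = [[0, 1, 0], [5, -2, -2], [-2, 1, 1]], D = diag(2, -2, 0), P⁻¹ = [[0, 1, 2], [1, 0, 0], [-1, 2, 5]].
L⁴ = P·diag(16, 16, 0)·P⁻¹ = [[16, 0, 0], [-32, 80, 160], [16, -32, -64]].
The requested entry is 16.

16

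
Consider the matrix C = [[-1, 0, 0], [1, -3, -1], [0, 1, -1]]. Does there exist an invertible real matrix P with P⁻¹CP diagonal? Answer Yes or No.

No

Characteristic polynomial: p(r) = r^3 + 5r^2 + 8r + 4 = (r + 1)(r + 2)^2.
r = -2 has algebraic multiplicity 2; rank(C + 2I) = 2, so geometric multiplicity = 1.
Geometric multiplicity < algebraic multiplicity, so C is not diagonalizable.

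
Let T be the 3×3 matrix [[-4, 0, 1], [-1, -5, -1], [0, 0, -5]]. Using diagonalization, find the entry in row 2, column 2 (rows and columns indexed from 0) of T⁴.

625

Characteristic polynomial: r^3 + 14r^2 + 65r + 100 = (r + 4)(r + 5)^2, so the eigenvalues are -5, -5, -4.
r=-5: eigenvector (1, 0, -1).
r=-5: eigenvector (0, 1, 0).
r=-4: eigenvector (1, -1, 0).
P = [[1, 0, 1], [0, 1, -1], [-1, 0, 0]], D = diag(-5, -5, -4), P⁻¹ = [[0, 0, -1], [1, 1, 1], [1, 0, 1]].
T⁴ = P·diag(625, 625, 256)·P⁻¹ = [[256, 0, -369], [369, 625, 369], [0, 0, 625]].
The requested entry is 625.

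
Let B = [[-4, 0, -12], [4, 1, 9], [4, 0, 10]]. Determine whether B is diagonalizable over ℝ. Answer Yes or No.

Yes

Characteristic polynomial: p(μ) = μ^3 - 7μ^2 + 14μ - 8 = (μ - 4)(μ - 2)(μ - 1).
All 3 eigenvalues are distinct, so B is diagonalizable.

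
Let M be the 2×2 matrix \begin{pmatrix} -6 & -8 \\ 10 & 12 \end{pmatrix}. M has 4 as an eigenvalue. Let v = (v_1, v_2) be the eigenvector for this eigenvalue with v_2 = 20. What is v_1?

-16

M − 4I = [[-10, -8], [10, 8]].
Solving (M − 4I)v = 0 gives the eigenspace spanned by (-16, 20).
With v_2 = 20, v = (-16, 20), so v_1 = -16.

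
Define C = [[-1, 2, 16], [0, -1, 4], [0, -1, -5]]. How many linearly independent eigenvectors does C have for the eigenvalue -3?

1

C + 3I = [[2, 2, 16], [0, 2, 4], [0, -1, -2]].
This matrix has rank 2, so its null space has dimension 3 − 2 = 1.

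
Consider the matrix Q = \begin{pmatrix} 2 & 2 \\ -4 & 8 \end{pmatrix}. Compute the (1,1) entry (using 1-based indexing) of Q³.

-88

Characteristic polynomial: μ^2 - 10μ + 24 = (μ - 6)(μ - 4), so the eigenvalues are 4, 6.
μ=4: eigenvector (1, 1).
μ=6: eigenvector (1, 2).
P = [[1, 1], [1, 2]], D = diag(4, 6), P⁻¹ = [[2, -1], [-1, 1]].
Q³ = P·diag(64, 216)·P⁻¹ = [[-88, 152], [-304, 368]].
The requested entry is -88.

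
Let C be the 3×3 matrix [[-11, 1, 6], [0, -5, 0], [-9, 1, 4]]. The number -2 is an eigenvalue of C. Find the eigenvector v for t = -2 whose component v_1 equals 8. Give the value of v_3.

C + 2I = [[-9, 1, 6], [0, -3, 0], [-9, 1, 6]].
Solving (C + 2I)v = 0 gives the eigenspace spanned by (8, 0, 12).
With v_1 = 8, v = (8, 0, 12), so v_3 = 12.

12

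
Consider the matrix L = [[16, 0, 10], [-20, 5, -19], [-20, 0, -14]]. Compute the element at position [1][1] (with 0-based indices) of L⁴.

625

Characteristic polynomial: μ^3 - 7μ^2 - 14μ + 120 = (μ - 6)(μ - 5)(μ + 4), so the eigenvalues are -4, 5, 6.
μ=5: eigenvector (0, 1, 0).
μ=-4: eigenvector (-1, 2, 2).
μ=6: eigenvector (-1, 1, 1).
P = [[0, -1, -1], [1, 2, 1], [0, 2, 1]], D = diag(5, -4, 6), P⁻¹ = [[0, 1, -1], [1, 0, 1], [-2, 0, -1]].
L⁴ = P·diag(625, 256, 1296)·P⁻¹ = [[2336, 0, 1040], [-2080, 625, -1409], [-2080, 0, -784]].
The requested entry is 625.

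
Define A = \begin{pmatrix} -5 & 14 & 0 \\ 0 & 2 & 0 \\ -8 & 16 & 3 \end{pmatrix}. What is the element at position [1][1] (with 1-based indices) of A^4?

625

Characteristic polynomial: μ^3 - 19μ + 30 = (μ - 3)(μ - 2)(μ + 5), so the eigenvalues are -5, 2, 3.
μ=-5: eigenvector (1, 0, 1).
μ=3: eigenvector (0, 0, 1).
μ=2: eigenvector (2, 1, 0).
P = [[1, 0, 2], [0, 0, 1], [1, 1, 0]], D = diag(-5, 3, 2), P⁻¹ = [[1, -2, 0], [-1, 2, 1], [0, 1, 0]].
A⁴ = P·diag(625, 81, 16)·P⁻¹ = [[625, -1218, 0], [0, 16, 0], [544, -1088, 81]].
The requested entry is 625.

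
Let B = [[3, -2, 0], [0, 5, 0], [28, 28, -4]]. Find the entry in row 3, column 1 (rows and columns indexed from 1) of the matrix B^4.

-700

Characteristic polynomial: t^3 - 4t^2 - 17t + 60 = (t - 5)(t - 3)(t + 4), so the eigenvalues are -4, 3, 5.
t=5: eigenvector (-1, 1, 0).
t=3: eigenvector (1, 0, 4).
t=-4: eigenvector (0, 0, 1).
P = [[-1, 1, 0], [1, 0, 0], [0, 4, 1]], D = diag(5, 3, -4), P⁻¹ = [[0, 1, 0], [1, 1, 0], [-4, -4, 1]].
B⁴ = P·diag(625, 81, 256)·P⁻¹ = [[81, -544, 0], [0, 625, 0], [-700, -700, 256]].
The requested entry is -700.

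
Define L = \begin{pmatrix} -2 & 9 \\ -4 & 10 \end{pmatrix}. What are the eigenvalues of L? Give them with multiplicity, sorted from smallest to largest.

Characteristic polynomial: p(λ) = λ^2 - 8λ + 16 = (λ - 4)^2.
Roots (with multiplicity): 4, 4.

4, 4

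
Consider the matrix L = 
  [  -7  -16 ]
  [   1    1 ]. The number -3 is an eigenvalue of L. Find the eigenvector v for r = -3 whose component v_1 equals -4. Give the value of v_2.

L + 3I = [[-4, -16], [1, 4]].
Solving (L + 3I)v = 0 gives the eigenspace spanned by (-4, 1).
With v_1 = -4, v = (-4, 1), so v_2 = 1.

1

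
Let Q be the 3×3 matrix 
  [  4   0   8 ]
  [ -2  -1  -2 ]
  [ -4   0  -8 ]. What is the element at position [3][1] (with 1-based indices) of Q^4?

256

Characteristic polynomial: t^3 + 5t^2 + 4t = t(t + 1)(t + 4), so the eigenvalues are -4, -1, 0.
t=-4: eigenvector (1, 0, -1).
t=-1: eigenvector (0, 1, 0).
t=0: eigenvector (2, -2, -1).
P = [[1, 0, 2], [0, 1, -2], [-1, 0, -1]], D = diag(-4, -1, 0), P⁻¹ = [[-1, 0, -2], [2, 1, 2], [1, 0, 1]].
Q⁴ = P·diag(256, 1, 0)·P⁻¹ = [[-256, 0, -512], [2, 1, 2], [256, 0, 512]].
The requested entry is 256.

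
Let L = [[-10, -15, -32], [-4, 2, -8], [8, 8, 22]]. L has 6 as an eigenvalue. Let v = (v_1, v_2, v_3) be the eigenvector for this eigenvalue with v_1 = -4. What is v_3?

L − 6I = [[-16, -15, -32], [-4, -4, -8], [8, 8, 16]].
Solving (L − 6I)v = 0 gives the eigenspace spanned by (-4, 0, 2).
With v_1 = -4, v = (-4, 0, 2), so v_3 = 2.

2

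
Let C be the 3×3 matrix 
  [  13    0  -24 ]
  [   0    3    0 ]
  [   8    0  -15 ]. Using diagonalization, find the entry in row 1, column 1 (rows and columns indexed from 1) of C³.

Characteristic polynomial: s^3 - s^2 - 9s + 9 = (s - 3)(s - 1)(s + 3), so the eigenvalues are -3, 1, 3.
s=-3: eigenvector (-3, 0, -2).
s=3: eigenvector (0, 1, 0).
s=1: eigenvector (2, 0, 1).
P = [[-3, 0, 2], [0, 1, 0], [-2, 0, 1]], D = diag(-3, 3, 1), P⁻¹ = [[1, 0, -2], [0, 1, 0], [2, 0, -3]].
C³ = P·diag(-27, 27, 1)·P⁻¹ = [[85, 0, -168], [0, 27, 0], [56, 0, -111]].
The requested entry is 85.

85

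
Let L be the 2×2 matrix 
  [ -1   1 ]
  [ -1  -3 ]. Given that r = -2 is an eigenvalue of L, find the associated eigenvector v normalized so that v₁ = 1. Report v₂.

L + 2I = [[1, 1], [-1, -1]].
Solving (L + 2I)v = 0 gives the eigenspace spanned by (1, -1).
With v₁ = 1, v = (1, -1), so v₂ = -1.

-1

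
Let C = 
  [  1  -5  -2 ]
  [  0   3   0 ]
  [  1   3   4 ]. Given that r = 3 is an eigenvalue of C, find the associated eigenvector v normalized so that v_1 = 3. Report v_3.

-3

C − 3I = [[-2, -5, -2], [0, 0, 0], [1, 3, 1]].
Solving (C − 3I)v = 0 gives the eigenspace spanned by (3, 0, -3).
With v_1 = 3, v = (3, 0, -3), so v_3 = -3.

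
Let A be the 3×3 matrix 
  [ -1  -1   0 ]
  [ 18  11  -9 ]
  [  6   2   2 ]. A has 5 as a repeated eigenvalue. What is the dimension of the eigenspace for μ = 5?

1

A − 5I = [[-6, -1, 0], [18, 6, -9], [6, 2, -3]].
This matrix has rank 2, so its null space has dimension 3 − 2 = 1.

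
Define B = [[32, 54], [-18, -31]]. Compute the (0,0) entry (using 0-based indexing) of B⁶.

50212

Characteristic polynomial: r^2 - r - 20 = (r - 5)(r + 4), so the eigenvalues are -4, 5.
r=-4: eigenvector (-3, 2).
r=5: eigenvector (-2, 1).
P = [[-3, -2], [2, 1]], D = diag(-4, 5), P⁻¹ = [[1, 2], [-2, -3]].
B⁶ = P·diag(4096, 15625)·P⁻¹ = [[50212, 69174], [-23058, -30491]].
The requested entry is 50212.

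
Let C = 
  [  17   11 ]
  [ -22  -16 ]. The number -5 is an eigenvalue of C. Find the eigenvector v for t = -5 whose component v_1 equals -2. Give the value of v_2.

C + 5I = [[22, 11], [-22, -11]].
Solving (C + 5I)v = 0 gives the eigenspace spanned by (-2, 4).
With v_1 = -2, v = (-2, 4), so v_2 = 4.

4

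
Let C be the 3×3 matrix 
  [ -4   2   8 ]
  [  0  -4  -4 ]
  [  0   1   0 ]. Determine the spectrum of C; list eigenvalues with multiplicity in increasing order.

-4, -2, -2

Characteristic polynomial: p(s) = s^3 + 8s^2 + 20s + 16 = (s + 2)^2(s + 4).
Roots (with multiplicity): -4, -2, -2.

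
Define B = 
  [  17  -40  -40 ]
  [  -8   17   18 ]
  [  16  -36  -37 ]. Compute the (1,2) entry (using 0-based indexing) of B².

Characteristic polynomial: t^3 + 3t^2 - t - 3 = (t - 1)(t + 1)(t + 3), so the eigenvalues are -3, -1, 1.
t=1: eigenvector (5, -2, 4).
t=-1: eigenvector (0, 1, -1).
t=-3: eigenvector (2, -1, 2).
P = [[5, 0, 2], [-2, 1, -1], [4, -1, 2]], D = diag(1, -1, -3), P⁻¹ = [[1, -2, -2], [0, 2, 1], [-2, 5, 5]].
B² = P·diag(1, 1, 9)·P⁻¹ = [[-31, 80, 80], [16, -39, -40], [-32, 80, 81]].
The requested entry is -40.

-40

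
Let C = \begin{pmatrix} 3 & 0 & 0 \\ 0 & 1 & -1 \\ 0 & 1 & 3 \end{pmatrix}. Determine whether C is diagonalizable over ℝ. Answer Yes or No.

No

Characteristic polynomial: p(μ) = μ^3 - 7μ^2 + 16μ - 12 = (μ - 3)(μ - 2)^2.
μ = 2 has algebraic multiplicity 2; rank(C − 2I) = 2, so geometric multiplicity = 1.
Geometric multiplicity < algebraic multiplicity, so C is not diagonalizable.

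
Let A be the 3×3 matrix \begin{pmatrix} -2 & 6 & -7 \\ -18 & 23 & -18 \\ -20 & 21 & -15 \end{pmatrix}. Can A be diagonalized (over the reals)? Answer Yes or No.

No

Characteristic polynomial: p(μ) = μ^3 - 6μ^2 - 15μ + 100 = (μ - 5)^2(μ + 4).
μ = 5 has algebraic multiplicity 2; rank(A − 5I) = 2, so geometric multiplicity = 1.
Geometric multiplicity < algebraic multiplicity, so A is not diagonalizable.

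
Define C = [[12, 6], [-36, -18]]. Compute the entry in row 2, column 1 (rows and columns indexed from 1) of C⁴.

7776

Characteristic polynomial: μ^2 + 6μ = μ(μ + 6), so the eigenvalues are -6, 0.
μ=0: eigenvector (1, -2).
μ=-6: eigenvector (-1, 3).
P = [[1, -1], [-2, 3]], D = diag(0, -6), P⁻¹ = [[3, 1], [2, 1]].
C⁴ = P·diag(0, 1296)·P⁻¹ = [[-2592, -1296], [7776, 3888]].
The requested entry is 7776.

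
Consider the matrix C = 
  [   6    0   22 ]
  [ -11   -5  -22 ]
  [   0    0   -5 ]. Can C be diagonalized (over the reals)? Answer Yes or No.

Characteristic polynomial: p(r) = r^3 + 4r^2 - 35r - 150 = (r - 6)(r + 5)^2.
r = -5 has algebraic multiplicity 2; rank(C + 5I) = 1, so geometric multiplicity = 2.
Every eigenvalue has geometric = algebraic multiplicity, so C is diagonalizable.

Yes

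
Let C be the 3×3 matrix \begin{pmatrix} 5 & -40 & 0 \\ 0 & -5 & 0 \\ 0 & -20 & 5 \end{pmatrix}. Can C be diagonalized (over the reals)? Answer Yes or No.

Characteristic polynomial: p(t) = t^3 - 5t^2 - 25t + 125 = (t - 5)^2(t + 5).
t = 5 has algebraic multiplicity 2; rank(C − 5I) = 1, so geometric multiplicity = 2.
Every eigenvalue has geometric = algebraic multiplicity, so C is diagonalizable.

Yes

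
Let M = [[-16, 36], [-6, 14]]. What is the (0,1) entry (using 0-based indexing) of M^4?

-1440

Characteristic polynomial: λ^2 + 2λ - 8 = (λ - 2)(λ + 4), so the eigenvalues are -4, 2.
λ=-4: eigenvector (3, 1).
λ=2: eigenvector (2, 1).
P = [[3, 2], [1, 1]], D = diag(-4, 2), P⁻¹ = [[1, -2], [-1, 3]].
M⁴ = P·diag(256, 16)·P⁻¹ = [[736, -1440], [240, -464]].
The requested entry is -1440.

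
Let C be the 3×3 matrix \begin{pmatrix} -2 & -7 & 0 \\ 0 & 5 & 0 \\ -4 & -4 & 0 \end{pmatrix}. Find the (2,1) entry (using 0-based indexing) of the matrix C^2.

Characteristic polynomial: t^3 - 3t^2 - 10t = t(t - 5)(t + 2), so the eigenvalues are -2, 0, 5.
t=-2: eigenvector (1, 0, 2).
t=5: eigenvector (-1, 1, 0).
t=0: eigenvector (0, 0, 1).
P = [[1, -1, 0], [0, 1, 0], [2, 0, 1]], D = diag(-2, 5, 0), P⁻¹ = [[1, 1, 0], [0, 1, 0], [-2, -2, 1]].
C² = P·diag(4, 25, 0)·P⁻¹ = [[4, -21, 0], [0, 25, 0], [8, 8, 0]].
The requested entry is 8.

8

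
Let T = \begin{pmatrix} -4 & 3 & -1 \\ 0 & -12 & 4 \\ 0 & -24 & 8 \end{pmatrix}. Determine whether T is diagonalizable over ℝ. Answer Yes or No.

No

Characteristic polynomial: p(s) = s^3 + 8s^2 + 16s = s(s + 4)^2.
s = -4 has algebraic multiplicity 2; rank(T + 4I) = 2, so geometric multiplicity = 1.
Geometric multiplicity < algebraic multiplicity, so T is not diagonalizable.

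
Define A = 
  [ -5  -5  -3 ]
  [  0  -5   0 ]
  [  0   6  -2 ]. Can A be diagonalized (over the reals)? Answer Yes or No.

No

Characteristic polynomial: p(s) = s^3 + 12s^2 + 45s + 50 = (s + 2)(s + 5)^2.
s = -5 has algebraic multiplicity 2; rank(A + 5I) = 2, so geometric multiplicity = 1.
Geometric multiplicity < algebraic multiplicity, so A is not diagonalizable.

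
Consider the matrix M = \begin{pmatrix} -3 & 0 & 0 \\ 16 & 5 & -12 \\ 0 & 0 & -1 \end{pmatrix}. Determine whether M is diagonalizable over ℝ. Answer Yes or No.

Yes

Characteristic polynomial: p(r) = r^3 - r^2 - 17r - 15 = (r - 5)(r + 1)(r + 3).
All 3 eigenvalues are distinct, so M is diagonalizable.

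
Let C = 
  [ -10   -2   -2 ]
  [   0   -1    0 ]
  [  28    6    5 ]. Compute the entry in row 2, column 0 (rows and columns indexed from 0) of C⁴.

Characteristic polynomial: s^3 + 6s^2 + 11s + 6 = (s + 1)(s + 2)(s + 3), so the eigenvalues are -3, -2, -1.
s=-1: eigenvector (0, 1, -1).
s=-2: eigenvector (1, 0, -4).
s=-3: eigenvector (2, 0, -7).
P = [[0, 1, 2], [1, 0, 0], [-1, -4, -7]], D = diag(-1, -2, -3), P⁻¹ = [[0, 1, 0], [-7, -2, -2], [4, 1, 1]].
C⁴ = P·diag(1, 16, 81)·P⁻¹ = [[536, 130, 130], [0, 1, 0], [-1820, -440, -439]].
The requested entry is -1820.

-1820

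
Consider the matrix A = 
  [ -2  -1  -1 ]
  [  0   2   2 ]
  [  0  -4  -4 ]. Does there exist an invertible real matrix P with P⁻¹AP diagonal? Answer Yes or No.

No

Characteristic polynomial: p(r) = r^3 + 4r^2 + 4r = r(r + 2)^2.
r = -2 has algebraic multiplicity 2; rank(A + 2I) = 2, so geometric multiplicity = 1.
Geometric multiplicity < algebraic multiplicity, so A is not diagonalizable.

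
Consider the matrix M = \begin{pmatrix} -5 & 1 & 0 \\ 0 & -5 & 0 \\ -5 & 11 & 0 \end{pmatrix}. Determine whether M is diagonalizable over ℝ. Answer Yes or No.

Characteristic polynomial: p(t) = t^3 + 10t^2 + 25t = t(t + 5)^2.
t = -5 has algebraic multiplicity 2; rank(M + 5I) = 2, so geometric multiplicity = 1.
Geometric multiplicity < algebraic multiplicity, so M is not diagonalizable.

No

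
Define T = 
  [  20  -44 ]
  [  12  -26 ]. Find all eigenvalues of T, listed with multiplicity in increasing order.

-4, -2

Characteristic polynomial: p(λ) = λ^2 + 6λ + 8 = (λ + 2)(λ + 4).
Roots (with multiplicity): -4, -2.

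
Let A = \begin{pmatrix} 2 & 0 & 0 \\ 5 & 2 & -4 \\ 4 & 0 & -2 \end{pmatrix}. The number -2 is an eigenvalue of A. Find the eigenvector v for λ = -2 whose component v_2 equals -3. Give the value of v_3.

A + 2I = [[4, 0, 0], [5, 4, -4], [4, 0, 0]].
Solving (A + 2I)v = 0 gives the eigenspace spanned by (0, -3, -3).
With v_2 = -3, v = (0, -3, -3), so v_3 = -3.

-3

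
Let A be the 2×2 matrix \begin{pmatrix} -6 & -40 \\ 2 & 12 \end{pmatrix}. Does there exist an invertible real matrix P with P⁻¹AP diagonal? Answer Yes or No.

Yes

Characteristic polynomial: p(λ) = λ^2 - 6λ + 8 = (λ - 4)(λ - 2).
All 2 eigenvalues are distinct, so A is diagonalizable.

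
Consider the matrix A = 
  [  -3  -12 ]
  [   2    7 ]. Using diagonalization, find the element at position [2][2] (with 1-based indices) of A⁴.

241

Characteristic polynomial: λ^2 - 4λ + 3 = (λ - 3)(λ - 1), so the eigenvalues are 1, 3.
λ=1: eigenvector (3, -1).
λ=3: eigenvector (-2, 1).
P = [[3, -2], [-1, 1]], D = diag(1, 3), P⁻¹ = [[1, 2], [1, 3]].
A⁴ = P·diag(1, 81)·P⁻¹ = [[-159, -480], [80, 241]].
The requested entry is 241.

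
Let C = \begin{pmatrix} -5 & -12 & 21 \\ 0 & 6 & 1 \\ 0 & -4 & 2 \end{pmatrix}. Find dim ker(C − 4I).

1

C − 4I = [[-9, -12, 21], [0, 2, 1], [0, -4, -2]].
This matrix has rank 2, so its null space has dimension 3 − 2 = 1.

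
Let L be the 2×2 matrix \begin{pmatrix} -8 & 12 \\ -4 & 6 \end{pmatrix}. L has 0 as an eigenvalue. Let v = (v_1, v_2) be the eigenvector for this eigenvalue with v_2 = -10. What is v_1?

-15

L = [[-8, 12], [-4, 6]].
Solving (L)v = 0 gives the eigenspace spanned by (-15, -10).
With v_2 = -10, v = (-15, -10), so v_1 = -15.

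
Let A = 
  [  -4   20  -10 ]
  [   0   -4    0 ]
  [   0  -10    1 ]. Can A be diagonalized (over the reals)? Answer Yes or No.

Characteristic polynomial: p(λ) = λ^3 + 7λ^2 + 8λ - 16 = (λ - 1)(λ + 4)^2.
λ = -4 has algebraic multiplicity 2; rank(A + 4I) = 1, so geometric multiplicity = 2.
Every eigenvalue has geometric = algebraic multiplicity, so A is diagonalizable.

Yes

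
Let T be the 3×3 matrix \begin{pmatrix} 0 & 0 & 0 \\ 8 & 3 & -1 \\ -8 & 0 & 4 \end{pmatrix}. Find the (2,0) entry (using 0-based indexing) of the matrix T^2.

Characteristic polynomial: r^3 - 7r^2 + 12r = r(r - 4)(r - 3), so the eigenvalues are 0, 3, 4.
r=0: eigenvector (1, -2, 2).
r=3: eigenvector (0, 1, 0).
r=4: eigenvector (0, -1, 1).
P = [[1, 0, 0], [-2, 1, -1], [2, 0, 1]], D = diag(0, 3, 4), P⁻¹ = [[1, 0, 0], [0, 1, 1], [-2, 0, 1]].
T² = P·diag(0, 9, 16)·P⁻¹ = [[0, 0, 0], [32, 9, -7], [-32, 0, 16]].
The requested entry is -32.

-32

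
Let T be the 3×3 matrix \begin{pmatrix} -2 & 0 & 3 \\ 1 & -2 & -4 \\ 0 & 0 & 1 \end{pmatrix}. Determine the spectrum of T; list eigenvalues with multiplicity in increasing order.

Characteristic polynomial: p(μ) = μ^3 + 3μ^2 - 4 = (μ - 1)(μ + 2)^2.
Roots (with multiplicity): -2, -2, 1.

-2, -2, 1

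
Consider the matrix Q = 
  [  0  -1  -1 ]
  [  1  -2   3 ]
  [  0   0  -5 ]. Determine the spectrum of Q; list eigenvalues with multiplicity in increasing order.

-5, -1, -1

Characteristic polynomial: p(t) = t^3 + 7t^2 + 11t + 5 = (t + 1)^2(t + 5).
Roots (with multiplicity): -5, -1, -1.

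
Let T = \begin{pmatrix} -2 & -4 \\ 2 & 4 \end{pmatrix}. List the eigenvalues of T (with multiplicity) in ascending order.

Characteristic polynomial: p(r) = r^2 - 2r = r(r - 2).
Roots (with multiplicity): 0, 2.

0, 2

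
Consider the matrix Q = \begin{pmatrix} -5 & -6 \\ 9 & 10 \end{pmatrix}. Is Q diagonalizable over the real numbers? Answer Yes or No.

Characteristic polynomial: p(t) = t^2 - 5t + 4 = (t - 4)(t - 1).
All 2 eigenvalues are distinct, so Q is diagonalizable.

Yes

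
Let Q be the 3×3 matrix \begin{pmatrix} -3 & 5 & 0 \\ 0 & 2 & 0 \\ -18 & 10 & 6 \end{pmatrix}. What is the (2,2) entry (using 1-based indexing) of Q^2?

Characteristic polynomial: s^3 - 5s^2 - 12s + 36 = (s - 6)(s - 2)(s + 3), so the eigenvalues are -3, 2, 6.
s=-3: eigenvector (1, 0, 2).
s=2: eigenvector (1, 1, 2).
s=6: eigenvector (0, 0, 1).
P = [[1, 1, 0], [0, 1, 0], [2, 2, 1]], D = diag(-3, 2, 6), P⁻¹ = [[1, -1, 0], [0, 1, 0], [-2, 0, 1]].
Q² = P·diag(9, 4, 36)·P⁻¹ = [[9, -5, 0], [0, 4, 0], [-54, -10, 36]].
The requested entry is 4.

4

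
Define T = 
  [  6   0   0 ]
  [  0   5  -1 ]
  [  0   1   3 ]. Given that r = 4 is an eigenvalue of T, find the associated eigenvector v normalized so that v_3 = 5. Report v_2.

T − 4I = [[2, 0, 0], [0, 1, -1], [0, 1, -1]].
Solving (T − 4I)v = 0 gives the eigenspace spanned by (0, 5, 5).
With v_3 = 5, v = (0, 5, 5), so v_2 = 5.

5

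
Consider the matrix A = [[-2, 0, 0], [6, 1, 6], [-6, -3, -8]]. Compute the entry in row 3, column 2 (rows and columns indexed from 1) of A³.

-117

Characteristic polynomial: μ^3 + 9μ^2 + 24μ + 20 = (μ + 2)^2(μ + 5), so the eigenvalues are -5, -2, -2.
μ=-2: eigenvector (1, 4, -3).
μ=-2: eigenvector (0, 2, -1).
μ=-5: eigenvector (0, -1, 1).
P = [[1, 0, 0], [4, 2, -1], [-3, -1, 1]], D = diag(-2, -2, -5), P⁻¹ = [[1, 0, 0], [-1, 1, 1], [2, 1, 2]].
A³ = P·diag(-8, -8, -125)·P⁻¹ = [[-8, 0, 0], [234, 109, 234], [-234, -117, -242]].
The requested entry is -117.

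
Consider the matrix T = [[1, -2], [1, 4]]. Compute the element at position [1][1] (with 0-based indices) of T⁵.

Characteristic polynomial: λ^2 - 5λ + 6 = (λ - 3)(λ - 2), so the eigenvalues are 2, 3.
λ=3: eigenvector (-1, 1).
λ=2: eigenvector (2, -1).
P = [[-1, 2], [1, -1]], D = diag(3, 2), P⁻¹ = [[1, 2], [1, 1]].
T⁵ = P·diag(243, 32)·P⁻¹ = [[-179, -422], [211, 454]].
The requested entry is 454.

454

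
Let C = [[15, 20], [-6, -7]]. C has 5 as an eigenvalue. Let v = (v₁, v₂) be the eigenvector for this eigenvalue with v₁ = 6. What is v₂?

C − 5I = [[10, 20], [-6, -12]].
Solving (C − 5I)v = 0 gives the eigenspace spanned by (6, -3).
With v₁ = 6, v = (6, -3), so v₂ = -3.

-3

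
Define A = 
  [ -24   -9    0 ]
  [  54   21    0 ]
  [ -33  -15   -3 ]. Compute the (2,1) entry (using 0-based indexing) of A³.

Characteristic polynomial: r^3 + 6r^2 - 9r - 54 = (r - 3)(r + 3)(r + 6), so the eigenvalues are -6, -3, 3.
r=-6: eigenvector (1, -2, 1).
r=-3: eigenvector (0, 0, 1).
r=3: eigenvector (-1, 3, -2).
P = [[1, 0, -1], [-2, 0, 3], [1, 1, -2]], D = diag(-6, -3, 3), P⁻¹ = [[3, 1, 0], [1, 1, 1], [2, 1, 0]].
A³ = P·diag(-216, -27, 27)·P⁻¹ = [[-702, -243, 0], [1458, 513, 0], [-783, -297, -27]].
The requested entry is -297.

-297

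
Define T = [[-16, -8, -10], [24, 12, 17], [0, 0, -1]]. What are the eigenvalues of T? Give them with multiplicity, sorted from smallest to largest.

-4, -1, 0

Characteristic polynomial: p(λ) = λ^3 + 5λ^2 + 4λ = λ(λ + 1)(λ + 4).
Roots (with multiplicity): -4, -1, 0.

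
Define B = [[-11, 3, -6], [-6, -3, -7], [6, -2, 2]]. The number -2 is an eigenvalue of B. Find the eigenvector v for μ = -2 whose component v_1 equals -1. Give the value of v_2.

B + 2I = [[-9, 3, -6], [-6, -1, -7], [6, -2, 4]].
Solving (B + 2I)v = 0 gives the eigenspace spanned by (-1, -1, 1).
With v_1 = -1, v = (-1, -1, 1), so v_2 = -1.

-1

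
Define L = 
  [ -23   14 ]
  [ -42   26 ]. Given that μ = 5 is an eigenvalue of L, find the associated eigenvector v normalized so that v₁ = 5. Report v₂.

10

L − 5I = [[-28, 14], [-42, 21]].
Solving (L − 5I)v = 0 gives the eigenspace spanned by (5, 10).
With v₁ = 5, v = (5, 10), so v₂ = 10.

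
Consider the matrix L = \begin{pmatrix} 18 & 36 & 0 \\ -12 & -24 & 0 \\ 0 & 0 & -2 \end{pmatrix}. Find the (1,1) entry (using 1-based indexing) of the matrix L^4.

-3888

Characteristic polynomial: r^3 + 8r^2 + 12r = r(r + 2)(r + 6), so the eigenvalues are -6, -2, 0.
r=0: eigenvector (2, -1, 0).
r=-6: eigenvector (3, -2, 0).
r=-2: eigenvector (0, 0, 1).
P = [[2, 3, 0], [-1, -2, 0], [0, 0, 1]], D = diag(0, -6, -2), P⁻¹ = [[2, 3, 0], [-1, -2, 0], [0, 0, 1]].
L⁴ = P·diag(0, 1296, 16)·P⁻¹ = [[-3888, -7776, 0], [2592, 5184, 0], [0, 0, 16]].
The requested entry is -3888.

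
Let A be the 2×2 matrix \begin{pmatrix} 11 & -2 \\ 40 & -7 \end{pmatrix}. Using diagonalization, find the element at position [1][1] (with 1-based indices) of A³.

Characteristic polynomial: r^2 - 4r + 3 = (r - 3)(r - 1), so the eigenvalues are 1, 3.
r=1: eigenvector (1, 5).
r=3: eigenvector (1, 4).
P = [[1, 1], [5, 4]], D = diag(1, 3), P⁻¹ = [[-4, 1], [5, -1]].
A³ = P·diag(1, 27)·P⁻¹ = [[131, -26], [520, -103]].
The requested entry is 131.

131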